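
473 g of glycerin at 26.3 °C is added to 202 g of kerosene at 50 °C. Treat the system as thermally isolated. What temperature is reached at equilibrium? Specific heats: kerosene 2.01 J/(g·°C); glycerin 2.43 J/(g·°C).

T_f ≈ 32.5 °C

Let T be the final temperature. ΣQ_i = 0:
202*2.01*(T − 50) + 473*2.43*(T − 26.3) = 0
(406.02 + 1149.4) T = 406.02*50 + 1149.4*26.3
T ≈ 32.49 °C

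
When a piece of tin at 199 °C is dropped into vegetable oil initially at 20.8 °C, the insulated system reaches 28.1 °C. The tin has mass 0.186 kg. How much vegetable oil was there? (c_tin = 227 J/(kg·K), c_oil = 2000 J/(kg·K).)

m ≈ 0.494 kg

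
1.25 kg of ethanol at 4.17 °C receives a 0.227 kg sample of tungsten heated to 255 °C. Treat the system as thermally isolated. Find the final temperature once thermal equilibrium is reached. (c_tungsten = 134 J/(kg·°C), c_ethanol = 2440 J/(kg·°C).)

|Q_tungsten| = |Q_ethanol|:
0.227*134*(255 − T) = 1.25*2440*(T − 4.17)
30.42(255 − T) = 3050(T − 4.17)
3080.4 T = 20475  ⇒  T ≈ 6.65 °C

T_f ≈ 6.6 °C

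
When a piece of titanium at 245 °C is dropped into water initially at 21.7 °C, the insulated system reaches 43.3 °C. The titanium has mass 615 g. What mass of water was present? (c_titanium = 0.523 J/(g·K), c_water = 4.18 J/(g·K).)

m ≈ 719 g

Heat lost by the titanium = heat gained by the water:
615·0.523·(245 − 43.3) = m·4.18·(43.3 − 21.7)
90.29 m = 64876  ⇒  m ≈ 718.5 g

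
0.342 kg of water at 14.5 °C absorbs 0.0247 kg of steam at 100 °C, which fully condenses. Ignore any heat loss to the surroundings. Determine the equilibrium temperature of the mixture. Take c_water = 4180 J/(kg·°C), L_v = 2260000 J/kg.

T_f ≈ 56.7 °C

Setting the total heat transfer to zero:
latent heat released on condensation: 0.0247·2260000 = 55822; condensate cools 100→T: 0.0247·4180·(T − 100) = 103.25(T − 100); original water: 1429.6(T − 14.5)
1532.8 T = 55822 + 10325 + 20729 = 86875
T ≈ 56.68 °C (< 100 °C, so full condensation is consistent).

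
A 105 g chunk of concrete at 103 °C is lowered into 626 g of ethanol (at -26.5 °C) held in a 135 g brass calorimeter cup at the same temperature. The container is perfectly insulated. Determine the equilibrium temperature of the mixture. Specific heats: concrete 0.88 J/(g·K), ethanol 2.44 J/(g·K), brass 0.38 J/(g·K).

Energy conservation, ΣQ = 0:
105·0.88·(T − 103) + 626·2.44·(T − (-26.5)) + 135·0.38·(T − (-26.5)) = 0
92.4(T − 103) + 1527.4(T − (-26.5)) + 51.3(T − (-26.5)) = 0
1671.1 T = -32319
T ≈ -19.34 °C

T_f ≈ -19.3 °C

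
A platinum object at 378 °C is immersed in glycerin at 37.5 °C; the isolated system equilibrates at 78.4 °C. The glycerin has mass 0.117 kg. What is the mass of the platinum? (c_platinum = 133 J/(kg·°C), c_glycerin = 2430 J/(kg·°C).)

m ≈ 0.292 kg

Taking heat into each body as positive, Σ m c ΔT = 0:
m×133×(78.4 − 378) + 0.117×2430×(78.4 − 37.5) = 0
-39847 m = -11628
m = -11628/-39847 ≈ 0.2918 kg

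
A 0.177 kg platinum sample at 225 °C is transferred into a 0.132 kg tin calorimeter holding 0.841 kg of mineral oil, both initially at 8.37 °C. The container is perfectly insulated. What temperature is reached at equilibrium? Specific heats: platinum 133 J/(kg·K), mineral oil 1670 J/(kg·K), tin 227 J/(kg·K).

T_f ≈ 11.9 °C

Heat gained plus heat lost sum to zero:
0.177*133*(T − 225) + 0.841*1670*(T − 8.37) + 0.132*227*(T − 8.37) = 0
23.54(T − 225) + 1404.5(T − 8.37) + 29.96(T − 8.37) = 0
1458 T = 17303
T = 17303 / 1458 = 11.9 °C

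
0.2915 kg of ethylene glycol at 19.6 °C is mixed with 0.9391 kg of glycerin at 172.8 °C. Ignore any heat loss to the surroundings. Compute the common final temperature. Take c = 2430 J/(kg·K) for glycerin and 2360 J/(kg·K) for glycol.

T_f ≈ 137.3 °C

Heat lost by the glycerin equals heat gained by the glycol:
0.9391*2430*(172.8 − T) = 0.2915*2360*(T − 19.6)
2282(172.8 − T) = 687.94(T − 19.6)
2970 T = 407815  ⇒  T ≈ 137.31 °C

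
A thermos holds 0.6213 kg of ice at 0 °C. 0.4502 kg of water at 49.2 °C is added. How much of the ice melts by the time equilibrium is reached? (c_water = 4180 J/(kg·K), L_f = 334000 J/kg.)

m_melted ≈ 0.277 kg

Heat available from the water dropping to 0 °C: 0.4502×4180×49.2 = 92586 J.
Fully melting the ice requires m_ice L_f = 0.6213×334000 = 207514 J.
That's not enough to melt it all — equilibrium is at 0 °C with ice remaining.
m_melt = 92586 / L_f = 0.2772 kg.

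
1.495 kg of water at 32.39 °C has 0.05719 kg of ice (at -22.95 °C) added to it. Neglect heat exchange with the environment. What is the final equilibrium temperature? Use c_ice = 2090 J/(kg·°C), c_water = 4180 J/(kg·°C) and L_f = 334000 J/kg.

T_f ≈ 27.8 °C

Sum of m c ΔT and latent-heat terms is zero:
ice -22.95→0 °C: 0.05719·2090·22.95 = 2743.1; melt ice: 0.05719·334000 = 19101; meltwater 0→T: 0.05719·4180·T = 239.05 T; water: 6249.1(T − 32.39)
6488.2 T = 202408 − 21845 = 180564
T ≈ 27.83 °C. Since T > 0 °C, the all-ice-melts assumption holds.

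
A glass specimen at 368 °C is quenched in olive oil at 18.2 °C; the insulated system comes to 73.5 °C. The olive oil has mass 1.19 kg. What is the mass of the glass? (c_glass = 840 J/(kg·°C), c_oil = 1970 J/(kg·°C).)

Heat lost by the glass = heat gained by the oil:
m·840·(368 − 73.5) = 1.19·1970·(73.5 − 18.2)
247380 m = 129640  ⇒  m ≈ 0.5241 kg

m ≈ 0.524 kg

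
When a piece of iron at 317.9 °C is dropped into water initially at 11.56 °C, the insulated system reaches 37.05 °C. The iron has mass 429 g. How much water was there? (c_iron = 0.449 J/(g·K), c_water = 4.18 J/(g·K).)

m ≈ 508 g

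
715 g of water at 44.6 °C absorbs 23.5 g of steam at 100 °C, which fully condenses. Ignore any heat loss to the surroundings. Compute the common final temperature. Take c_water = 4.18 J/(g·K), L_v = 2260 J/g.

T_f ≈ 63.6 °C

Taking heat into each body as positive, Σ m c ΔT = 0:
steam→water at 100 °C releases m L_v = 23.5·2260 = 53110
  condensate cools 100→T: 23.5·4.18·(T − 100) = 98.23(T − 100)
  original water: 2988.7(T − 44.6)
3086.9 T = 53110 + 9823 + 133296 = 196229
T ≈ 63.57 °C (< 100 °C, so full condensation is consistent).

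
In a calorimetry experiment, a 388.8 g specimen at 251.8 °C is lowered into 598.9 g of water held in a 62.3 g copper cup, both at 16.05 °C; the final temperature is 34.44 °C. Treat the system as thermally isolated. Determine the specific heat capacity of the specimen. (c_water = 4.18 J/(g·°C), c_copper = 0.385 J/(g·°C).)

Setting the total heat transfer to zero:
388.8×c×(34.44 − 251.8) + 598.9×4.18×(34.44 − 16.05) + 62.3×0.385×(34.44 − 16.05) = 0
-84510 c = -46479
c = -46479/-84510 ≈ 0.55 J/(g·°C)

c ≈ 0.55 J/(g·°C)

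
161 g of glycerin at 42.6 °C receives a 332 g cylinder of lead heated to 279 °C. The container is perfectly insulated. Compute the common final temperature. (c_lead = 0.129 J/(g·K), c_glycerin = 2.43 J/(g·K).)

T_f ≈ 65.9 °C

Energy conservation, ΣQ = 0:
332×0.129×(T − 279) + 161×2.43×(T − 42.6) = 0
42.83(T − 279) + 391.23(T − 42.6) = 0
(42.83 + 391.23) T = 42.83×279 + 391.23×42.6
T = 28615/434.06 ≈ 65.93 °C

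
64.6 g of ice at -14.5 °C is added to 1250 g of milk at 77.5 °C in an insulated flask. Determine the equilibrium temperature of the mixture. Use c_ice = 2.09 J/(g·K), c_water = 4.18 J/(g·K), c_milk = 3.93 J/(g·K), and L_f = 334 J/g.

T_f ≈ 68.9 °C

Conservation of energy gives ΣQ = 0:
ice -14.5→0 °C: 64.6·2.09·14.5 = 1957.7
  melt ice: 64.6·334 = 21576
  warm the meltwater: 270.03 T
  milk cools: 1250·3.93·(T − 77.5) = 4912.5(T − 77.5)
5182.5 T = 380719 − 23534 = 357185
T ≈ 68.92 °C. Since T > 0 °C, the all-ice-melts assumption holds.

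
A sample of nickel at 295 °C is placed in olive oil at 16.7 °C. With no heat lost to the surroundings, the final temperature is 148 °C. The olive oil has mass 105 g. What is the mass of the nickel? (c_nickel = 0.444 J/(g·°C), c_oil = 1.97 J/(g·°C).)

Heat lost by the nickel = heat gained by the oil:
m·0.444·(295 − 148) = 105·1.97·(148 − 16.7)
65.27 m = 27159  ⇒  m ≈ 416.1 g

m ≈ 416 g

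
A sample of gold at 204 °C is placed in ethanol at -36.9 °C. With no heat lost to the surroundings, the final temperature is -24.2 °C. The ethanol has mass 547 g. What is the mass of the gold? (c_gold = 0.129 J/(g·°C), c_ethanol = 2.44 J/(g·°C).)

Energy conservation, ΣQ = 0:
m·0.129·(-24.2 − 204) + 547·2.44·(-24.2 − (-36.9)) = 0
-29.44 m = -16950
m = -16950/-29.44 ≈ 575.8 g

m ≈ 576 g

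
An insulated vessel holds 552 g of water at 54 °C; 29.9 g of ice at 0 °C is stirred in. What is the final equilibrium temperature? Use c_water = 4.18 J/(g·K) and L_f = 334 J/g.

T_f ≈ 47.1 °C

Energy conservation, ΣQ = 0:
melt ice: 29.9·334 = 9986.6; meltwater 0→T: 29.9·4.18·T = 124.98 T; water: 2307.4(T − 54)
2432.3 T = 124597 − 9986.6 = 114611
T ≈ 47.12 °C (positive, so assuming full melt was valid).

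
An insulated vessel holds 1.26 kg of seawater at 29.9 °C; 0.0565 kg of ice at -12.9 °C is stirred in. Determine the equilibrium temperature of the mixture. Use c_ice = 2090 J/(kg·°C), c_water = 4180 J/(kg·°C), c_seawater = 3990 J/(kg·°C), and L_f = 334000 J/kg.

T_f ≈ 24.7 °C

Energy conservation, ΣQ = 0:
warm ice to 0 °C: 0.0565·2090·(0 − (-12.9)) = 1523.3
  latent heat to melt: 0.0565·334000 = 18871
  warm the meltwater: 236.17 T
  seawater cools: 1.26·3990·(T − 29.9) = 5027.4(T − 29.9)
5263.6 T = 150319 − 20394 = 129925
T ≈ 24.68 °C (positive, so assuming full melt was valid).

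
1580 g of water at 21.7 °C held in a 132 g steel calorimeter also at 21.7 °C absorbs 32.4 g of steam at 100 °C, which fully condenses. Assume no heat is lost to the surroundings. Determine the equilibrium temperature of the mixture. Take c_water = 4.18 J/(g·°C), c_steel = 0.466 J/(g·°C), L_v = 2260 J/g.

Conservation of energy gives ΣQ = 0:
latent heat released on condensation: 32.4×2260 = 73224; condensate cools 100→T: 32.4×4.18×(T − 100) = 135.43(T − 100); water warms: 1580×4.18×(T − 21.7) = 6604.4(T − 21.7); cup: 61.51(T − 21.7)
6801.3 T = 73224 + 13543 + 144650 = 231417
T ≈ 34.03 °C (< 100 °C, so full condensation is consistent).

T_f ≈ 34.0 °C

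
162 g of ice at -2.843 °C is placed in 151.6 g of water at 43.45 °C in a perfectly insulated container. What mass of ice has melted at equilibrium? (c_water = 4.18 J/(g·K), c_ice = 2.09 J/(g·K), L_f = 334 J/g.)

m_melted ≈ 79.6 g

Heat available from the water dropping to 0 °C: 151.6·4.18·43.45 = 27534 J.
Warming the ice to 0 °C takes 162·2.09·2.843 = 962.58 J, leaving 26571 J for melting.
To melt every bit of ice: 162·334 = 54108 J.
26571 J < 54108 J, so only part of the ice melts and the system sits at 0 °C.
m_melted·334 = 26571  ⇒  m_melted ≈ 79.55 g.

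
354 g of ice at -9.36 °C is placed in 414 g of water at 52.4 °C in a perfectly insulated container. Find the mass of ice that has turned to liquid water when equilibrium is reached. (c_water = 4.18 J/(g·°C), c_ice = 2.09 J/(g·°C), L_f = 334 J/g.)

m_melted ≈ 251 g

Water can give up m c ΔT = 414·4.18·52.4 = 90679 J before reaching 0 °C.
Warming the ice to 0 °C takes 354·2.09·9.36 = 6925.1 J, leaving 83754 J for melting.
Fully melting the ice requires m_ice L_f = 354·334 = 118236 J.
83754 J < 118236 J, so only part of the ice melts and the system sits at 0 °C.
Mass melted = 83754/334 ≈ 250.8 g.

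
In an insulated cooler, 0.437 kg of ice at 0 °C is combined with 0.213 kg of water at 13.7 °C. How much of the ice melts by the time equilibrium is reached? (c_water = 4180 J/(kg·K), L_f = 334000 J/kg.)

m_melted ≈ 0.0365 kg

Water can give up m c ΔT = 0.213·4180·13.7 = 12198 J before reaching 0 °C.
Fully melting the ice requires m_ice L_f = 0.437·334000 = 145958 J.
That's not enough to melt it all — equilibrium is at 0 °C with ice remaining.
Mass melted = 12198/334000 ≈ 0.03652 kg.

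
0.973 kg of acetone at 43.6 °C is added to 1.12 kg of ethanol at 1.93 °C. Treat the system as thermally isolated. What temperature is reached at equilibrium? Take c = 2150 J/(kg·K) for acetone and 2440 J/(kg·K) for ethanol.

T_f ≈ 20.0 °C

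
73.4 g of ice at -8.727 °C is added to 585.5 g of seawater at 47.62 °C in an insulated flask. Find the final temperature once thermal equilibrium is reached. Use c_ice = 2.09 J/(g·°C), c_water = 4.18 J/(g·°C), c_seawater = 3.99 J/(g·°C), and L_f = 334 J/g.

T_f ≈ 32.3 °C

Setting the total heat transfer to zero:
ice -8.727→0 °C: 73.4×2.09×8.727 = 1338.8; fusion: m_ice L_f = 73.4×334 = 24516; warm the meltwater: 306.81 T; seawater cools: 585.5×3.99×(T − 47.62) = 2336.1(T − 47.62)
2643 T = 111247 − 25854 = 85393
T ≈ 32.31 °C (positive, so assuming full melt was valid).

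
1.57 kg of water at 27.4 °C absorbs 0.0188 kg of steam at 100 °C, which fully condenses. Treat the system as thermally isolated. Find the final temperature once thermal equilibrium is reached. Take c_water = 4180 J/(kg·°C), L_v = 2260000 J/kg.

Energy balance with sensible and latent terms:
condense steam: −0.0188·2260000 = −42488
  condensate cools 100→T: 0.0188·4180·(T − 100) = 78.58(T − 100)
  water warms: 1.57·4180·(T − 27.4) = 6562.6(T − 27.4)
6641.2 T = 42488 + 7858.4 + 179815 = 230162
T ≈ 34.66 °C (< 100 °C, so full condensation is consistent).

T_f ≈ 34.7 °C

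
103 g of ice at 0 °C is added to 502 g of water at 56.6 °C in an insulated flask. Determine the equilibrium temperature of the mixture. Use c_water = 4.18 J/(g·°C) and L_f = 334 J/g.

Taking heat into each body as positive, Σ m c ΔT = 0:
melt ice: 103·334 = 34402; meltwater 0→T: 103·4.18·T = 430.54 T; water cools: 502·4.18·(T − 56.6) = 2098.4(T − 56.6)
2528.9 T = 118767 − 34402 = 84365
T ≈ 33.36 °C (positive, so assuming full melt was valid).

T_f ≈ 33.4 °C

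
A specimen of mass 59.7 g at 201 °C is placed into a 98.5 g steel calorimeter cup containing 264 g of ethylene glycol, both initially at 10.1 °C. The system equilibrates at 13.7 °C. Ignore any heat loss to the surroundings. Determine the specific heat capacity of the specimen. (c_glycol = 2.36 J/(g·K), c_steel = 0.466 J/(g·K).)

Let T be the final temperature. ΣQ_i = 0:
59.7·c·(13.7 − 201) + 264·2.36·(13.7 − 10.1) + 98.5·0.466·(13.7 − 10.1) = 0
-11182 c = -2408.2
c = -2408.2/-11182 ≈ 0.2154 J/(g·K)

c ≈ 0.215 J/(g·K)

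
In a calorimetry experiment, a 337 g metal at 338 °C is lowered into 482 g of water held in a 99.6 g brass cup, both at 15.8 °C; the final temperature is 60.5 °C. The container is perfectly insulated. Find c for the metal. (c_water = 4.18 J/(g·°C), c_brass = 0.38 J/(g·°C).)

c ≈ 0.981 J/(g·°C)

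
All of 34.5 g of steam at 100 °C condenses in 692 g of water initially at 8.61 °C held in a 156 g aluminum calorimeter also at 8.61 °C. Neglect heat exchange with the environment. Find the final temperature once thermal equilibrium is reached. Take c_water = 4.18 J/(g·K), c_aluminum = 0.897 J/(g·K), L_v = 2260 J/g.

Energy balance with sensible and latent terms:
steam→water at 100 °C releases m L_v = 34.5×2260 = 77970
  condensate cools 100→T: 34.5×4.18×(T − 100) = 144.21(T − 100)
  original water: 2892.6(T − 8.61)
  cup: 139.93(T − 8.61)
3176.7 T = 77970 + 14421 + 26110 = 118501
T ≈ 37.30 °C — below 100 °C, confirming all the steam condensed.

T_f ≈ 37.3 °C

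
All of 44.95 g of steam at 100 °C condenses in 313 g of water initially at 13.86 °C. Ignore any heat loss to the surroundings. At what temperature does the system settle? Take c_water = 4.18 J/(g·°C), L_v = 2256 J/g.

Net heat exchanged in the isolated system is zero:
steam→water at 100 °C releases m L_v = 44.95×2256 = 101407
  condensed water 100 °C→T: 187.89(T − 100)
  water warms: 313×4.18×(T − 13.86) = 1308.3(T − 13.86)
1496.2 T = 101407 + 18789 + 18134 = 138330
T ≈ 92.45 °C (< 100 °C, so full condensation is consistent).

T_f ≈ 92.5 °C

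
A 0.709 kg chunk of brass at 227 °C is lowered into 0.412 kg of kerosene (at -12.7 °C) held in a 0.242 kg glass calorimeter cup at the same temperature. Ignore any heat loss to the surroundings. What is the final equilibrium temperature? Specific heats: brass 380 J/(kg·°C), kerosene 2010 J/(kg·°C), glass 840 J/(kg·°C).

T_f ≈ 36.9 °C

Net heat exchanged in the isolated system is zero:
0.709×380×(T − 227) + 0.412×2010×(T − (-12.7)) + 0.242×840×(T − (-12.7)) = 0
1300.8 T = 48060
T = 48060 / 1300.8 = 36.9 °C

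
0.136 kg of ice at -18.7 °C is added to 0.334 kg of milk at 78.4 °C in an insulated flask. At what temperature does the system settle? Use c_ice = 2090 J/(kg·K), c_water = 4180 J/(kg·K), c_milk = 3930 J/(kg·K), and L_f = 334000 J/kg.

T_f ≈ 27.7 °C

Let T be the final temperature. ΣQ_i = 0:
warm ice to 0 °C: 0.136×2090×(0 − (-18.7)) = 5315.3; melt ice: 0.136×334000 = 45424; warm the meltwater: 568.48 T; milk cools: 0.334×3930×(T − 78.4) = 1312.6(T − 78.4)
1881.1 T = 102909 − 50739 = 52170
T ≈ 27.73 °C (positive, so assuming full melt was valid).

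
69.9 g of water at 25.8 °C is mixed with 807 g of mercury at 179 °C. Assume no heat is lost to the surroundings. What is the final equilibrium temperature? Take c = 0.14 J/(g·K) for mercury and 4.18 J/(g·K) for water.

Heat gained plus heat lost sum to zero:
807·0.14·(T − 179) + 69.9·4.18·(T − 25.8) = 0
(112.98 + 292.18) T = 112.98·179 + 292.18·25.8
T = 27762 / 405.16 = 68.5 °C

T_f ≈ 68.5 °C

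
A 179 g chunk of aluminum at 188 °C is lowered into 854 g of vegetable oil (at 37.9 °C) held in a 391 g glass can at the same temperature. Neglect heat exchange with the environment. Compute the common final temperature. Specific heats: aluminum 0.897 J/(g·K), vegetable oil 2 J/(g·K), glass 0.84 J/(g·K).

Energy conservation, ΣQ = 0:
179·0.897·(T − 188) + 854·2·(T − 37.9) + 391·0.84·(T − 37.9) = 0
160.56(T − 188) + 1708(T − 37.9) + 328.44(T − 37.9) = 0
(160.56 + 1708 + 328.44) T = 160.56·188 + 1708·37.9 + 328.44·37.9
T ≈ 48.87 °C

T_f ≈ 48.9 °C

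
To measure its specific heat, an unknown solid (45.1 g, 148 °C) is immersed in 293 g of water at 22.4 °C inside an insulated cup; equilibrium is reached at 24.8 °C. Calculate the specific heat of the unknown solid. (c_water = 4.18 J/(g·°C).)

Heat lost by the unknown solid = heat gained by the water:
45.1×c×(148 − 24.8) = 293×4.18×(24.8 − 22.4)
5556.3 c = 2939.4  ⇒  c ≈ 0.529 J/(g·°C)

c ≈ 0.529 J/(g·°C)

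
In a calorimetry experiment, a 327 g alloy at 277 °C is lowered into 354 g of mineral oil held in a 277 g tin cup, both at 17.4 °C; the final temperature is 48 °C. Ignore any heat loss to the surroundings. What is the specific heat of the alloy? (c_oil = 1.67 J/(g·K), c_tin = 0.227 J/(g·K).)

c ≈ 0.267 J/(g·K)

Conservation of energy gives ΣQ = 0:
327·c·(48 − 277) + 354·1.67·(48 − 17.4) + 277·0.227·(48 − 17.4) = 0
-74883 c = -20014
c = -20014/-74883 ≈ 0.2673 J/(g·K)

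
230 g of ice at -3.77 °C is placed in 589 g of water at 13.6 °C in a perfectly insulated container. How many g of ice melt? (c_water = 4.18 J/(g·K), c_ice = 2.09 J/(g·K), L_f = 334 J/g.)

m_melted ≈ 94.8 g

Heat available from the water dropping to 0 °C: 589×4.18×13.6 = 33483 J.
Of that, 230×2.09×3.77 = 1812.2 J goes to bring the ice to 0 °C, leaving 31671 J.
Fully melting the ice requires m_ice L_f = 230×334 = 76820 J.
That's not enough to melt it all — equilibrium is at 0 °C with ice remaining.
m_melted×334 = 31671  ⇒  m_melted ≈ 94.82 g.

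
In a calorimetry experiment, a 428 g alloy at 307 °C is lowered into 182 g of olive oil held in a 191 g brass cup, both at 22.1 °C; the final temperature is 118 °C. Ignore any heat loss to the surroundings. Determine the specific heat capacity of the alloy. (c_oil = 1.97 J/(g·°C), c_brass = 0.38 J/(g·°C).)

c ≈ 0.511 J/(g·°C)

Heat gained plus heat lost sum to zero:
428·c·(118 − 307) + 182·1.97·(118 − 22.1) + 191·0.38·(118 − 22.1) = 0
-80892 c = -41344
c = -41344/-80892 ≈ 0.5111 J/(g·°C)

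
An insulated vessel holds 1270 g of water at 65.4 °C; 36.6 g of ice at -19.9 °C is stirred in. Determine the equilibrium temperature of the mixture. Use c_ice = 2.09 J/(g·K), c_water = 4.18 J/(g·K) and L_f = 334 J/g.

T_f ≈ 61.1 °C

Taking heat into each body as positive, Σ m c ΔT = 0:
ice -19.9→0 °C: 36.6·2.09·19.9 = 1522.2; melt ice: 36.6·334 = 12224; meltwater 0→T: 36.6·4.18·T = 152.99 T; water: 5308.6(T − 65.4)
5461.6 T = 347182 − 13747 = 333436
T ≈ 61.05 °C — above 0 °C, consistent with complete melting.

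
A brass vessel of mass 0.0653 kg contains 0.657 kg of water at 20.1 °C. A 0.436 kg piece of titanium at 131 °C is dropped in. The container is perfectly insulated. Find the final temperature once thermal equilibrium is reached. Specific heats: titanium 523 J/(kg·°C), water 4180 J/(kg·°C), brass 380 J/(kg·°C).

T_f ≈ 28.5 °C

Let T be the final temperature. ΣQ_i = 0:
0.436·523·(T − 131) + 0.657·4180·(T − 20.1) + 0.0653·380·(T − 20.1) = 0
(228.03 + 2746.3 + 24.81) T = 228.03·131 + 2746.3·20.1 + 24.81·20.1
T ≈ 28.53 °C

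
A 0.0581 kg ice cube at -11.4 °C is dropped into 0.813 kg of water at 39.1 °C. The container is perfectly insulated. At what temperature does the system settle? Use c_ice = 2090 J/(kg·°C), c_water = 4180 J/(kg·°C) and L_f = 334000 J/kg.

Conservation of energy gives ΣQ = 0:
warm ice to 0 °C: 0.0581×2090×(0 − (-11.4)) = 1384.3; fusion: m_ice L_f = 0.0581×334000 = 19405; warm the meltwater: 242.86 T; water: 3398.3(T − 39.1)
3641.2 T = 132875 − 20790 = 112085
T ≈ 30.78 °C (positive, so assuming full melt was valid).

T_f ≈ 30.8 °C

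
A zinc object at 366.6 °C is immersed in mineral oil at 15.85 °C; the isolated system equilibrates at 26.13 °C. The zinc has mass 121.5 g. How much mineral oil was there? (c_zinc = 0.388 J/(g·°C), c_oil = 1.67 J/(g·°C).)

Net heat exchanged in the isolated system is zero:
121.5×0.388×(26.13 − 366.6) + m×1.67×(26.13 − 15.85) = 0
17.17 m = 16050
m = 16050/17.17 ≈ 934.9 g

m ≈ 935 g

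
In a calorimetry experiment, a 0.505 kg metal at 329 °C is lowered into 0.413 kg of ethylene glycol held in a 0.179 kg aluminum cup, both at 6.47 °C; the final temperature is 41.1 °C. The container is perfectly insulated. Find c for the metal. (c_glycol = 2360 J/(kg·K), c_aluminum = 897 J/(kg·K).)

Taking heat into each body as positive, Σ m c ΔT = 0:
0.505·c·(41.1 − 329) + 0.413·2360·(41.1 − 6.47) + 0.179·897·(41.1 − 6.47) = 0
-145.39 c = -39313
c = -39313/-145.39 ≈ 270.4 J/(kg·K)

c ≈ 270 J/(kg·K)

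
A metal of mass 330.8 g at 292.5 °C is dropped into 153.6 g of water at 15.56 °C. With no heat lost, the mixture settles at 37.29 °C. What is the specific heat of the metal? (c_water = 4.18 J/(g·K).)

c ≈ 0.165 J/(g·K)

Energy conservation, ΣQ = 0:
330.8·c·(37.29 − 292.5) + 153.6·4.18·(37.29 − 15.56) = 0
-84423 c = -13952
c = -13952/-84423 ≈ 0.1653 J/(g·K)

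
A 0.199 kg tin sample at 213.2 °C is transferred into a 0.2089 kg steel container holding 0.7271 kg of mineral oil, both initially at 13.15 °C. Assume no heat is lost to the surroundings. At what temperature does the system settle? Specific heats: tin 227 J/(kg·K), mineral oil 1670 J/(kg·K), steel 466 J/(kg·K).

Net heat exchanged in the isolated system is zero:
0.199×227×(T − 213.2) + 0.7271×1670×(T − 13.15) + 0.2089×466×(T − 13.15) = 0
45.17(T − 213.2) + 1214.3(T − 13.15) + 97.35(T − 13.15) = 0
(45.17 + 1214.3 + 97.35) T = 45.17×213.2 + 1214.3×13.15 + 97.35×13.15
T ≈ 19.81 °C

T_f ≈ 19.8 °C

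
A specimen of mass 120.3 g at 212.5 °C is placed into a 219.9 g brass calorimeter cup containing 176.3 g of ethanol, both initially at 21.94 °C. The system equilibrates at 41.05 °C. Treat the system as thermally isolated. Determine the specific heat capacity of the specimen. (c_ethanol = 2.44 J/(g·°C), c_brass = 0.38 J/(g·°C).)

c ≈ 0.476 J/(g·°C)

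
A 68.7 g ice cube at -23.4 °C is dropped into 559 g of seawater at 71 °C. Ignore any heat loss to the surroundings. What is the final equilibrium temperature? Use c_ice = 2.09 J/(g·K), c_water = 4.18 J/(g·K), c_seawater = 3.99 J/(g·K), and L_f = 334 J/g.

Conservation of energy gives ΣQ = 0:
warm ice to 0 °C: 68.7×2.09×(0 − (-23.4)) = 3359.8
  melt ice: 68.7×334 = 22946
  warm the meltwater: 287.17 T
  seawater: 2230.4(T − 71)
2517.6 T = 158359 − 26306 = 132053
T ≈ 52.45 °C (positive, so assuming full melt was valid).

T_f ≈ 52.5 °C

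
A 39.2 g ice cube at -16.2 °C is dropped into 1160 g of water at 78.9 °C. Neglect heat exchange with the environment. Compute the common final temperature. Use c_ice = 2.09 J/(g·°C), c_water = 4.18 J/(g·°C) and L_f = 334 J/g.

T_f ≈ 73.4 °C

Sum of m c ΔT and latent-heat terms is zero:
ice -16.2→0 °C: 39.2·2.09·16.2 = 1327.2
  latent heat to melt: 39.2·334 = 13093
  warm the meltwater: 163.86 T
  water: 4848.8(T − 78.9)
5012.7 T = 382570 − 14420 = 368150
T ≈ 73.44 °C (positive, so assuming full melt was valid).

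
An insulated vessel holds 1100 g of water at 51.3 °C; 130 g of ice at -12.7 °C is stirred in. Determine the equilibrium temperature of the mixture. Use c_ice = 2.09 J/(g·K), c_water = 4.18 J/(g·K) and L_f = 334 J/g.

T_f ≈ 36.8 °C

Let T be the final temperature. ΣQ_i = 0:
ice -12.7→0 °C: 130×2.09×12.7 = 3450.6; melt ice: 130×334 = 43420; warm the meltwater: 543.4 T; water cools: 1100×4.18×(T − 51.3) = 4598(T − 51.3)
5141.4 T = 235877 − 46871 = 189007
T ≈ 36.76 °C — above 0 °C, consistent with complete melting.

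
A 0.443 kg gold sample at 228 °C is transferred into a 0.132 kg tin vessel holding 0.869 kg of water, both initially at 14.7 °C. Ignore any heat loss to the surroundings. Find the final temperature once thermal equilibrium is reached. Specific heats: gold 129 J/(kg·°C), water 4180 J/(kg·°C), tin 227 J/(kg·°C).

Heat gained plus heat lost sum to zero:
0.443·129·(T − 228) + 0.869·4180·(T − 14.7) + 0.132·227·(T − 14.7) = 0
57.15(T − 228) + 3632.4(T − 14.7) + 29.96(T − 14.7) = 0
3719.5 T = 66867
T = 66867 / 3719.5 = 18 °C

T_f ≈ 18.0 °C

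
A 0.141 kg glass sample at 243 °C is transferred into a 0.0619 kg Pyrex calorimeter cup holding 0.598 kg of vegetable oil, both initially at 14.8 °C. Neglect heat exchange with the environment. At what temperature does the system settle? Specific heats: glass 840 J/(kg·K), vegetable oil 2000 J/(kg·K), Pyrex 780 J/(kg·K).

T_f ≈ 34.6 °C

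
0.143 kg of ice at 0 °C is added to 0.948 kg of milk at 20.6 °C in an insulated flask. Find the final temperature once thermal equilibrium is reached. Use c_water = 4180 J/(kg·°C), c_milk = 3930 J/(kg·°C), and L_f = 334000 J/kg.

T_f ≈ 6.7 °C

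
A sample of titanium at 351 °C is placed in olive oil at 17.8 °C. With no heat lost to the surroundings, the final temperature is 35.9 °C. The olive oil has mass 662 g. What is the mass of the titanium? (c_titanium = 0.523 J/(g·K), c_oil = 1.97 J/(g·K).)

Energy conservation, ΣQ = 0:
m·0.523·(35.9 − 351) + 662·1.97·(35.9 − 17.8) = 0
-164.8 m = -23605
m = -23605/-164.8 ≈ 143.2 g

m ≈ 143 g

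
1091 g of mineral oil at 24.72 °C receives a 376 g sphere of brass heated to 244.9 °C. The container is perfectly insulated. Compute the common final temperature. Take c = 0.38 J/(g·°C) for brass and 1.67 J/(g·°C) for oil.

T_f = Σ m_i c_i T_i / Σ m_i c_i:
T_f = (142.88·244.9 + 1822·24.72) / (142.88 + 1822)
    = 80030 / 1964.8 ≈ 40.73 °C

T_f ≈ 40.7 °C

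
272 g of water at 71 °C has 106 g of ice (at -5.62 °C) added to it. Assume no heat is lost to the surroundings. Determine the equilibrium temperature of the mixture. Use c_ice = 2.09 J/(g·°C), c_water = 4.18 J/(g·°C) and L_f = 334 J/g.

Energy conservation, ΣQ = 0:
warm ice to 0 °C: 106·2.09·(0 − (-5.62)) = 1245.1
  melt ice: 106·334 = 35404
  warm the meltwater: 443.08 T
  water: 1137(T − 71)
1580 T = 80724 − 36649 = 44075
T ≈ 27.89 °C. Since T > 0 °C, the all-ice-melts assumption holds.

T_f ≈ 27.9 °C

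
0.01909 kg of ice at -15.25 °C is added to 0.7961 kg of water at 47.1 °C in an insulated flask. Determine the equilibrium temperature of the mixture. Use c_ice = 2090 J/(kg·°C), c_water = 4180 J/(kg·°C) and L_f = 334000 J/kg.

Setting the total heat transfer to zero:
warm ice to 0 °C: 0.01909·2090·(0 − (-15.25)) = 608.45
  fusion: m_ice L_f = 0.01909·334000 = 6376.1
  meltwater 0→T: 0.01909·4180·T = 79.8 T
  water: 3327.7(T − 47.1)
3407.5 T = 156735 − 6984.5 = 149750
T ≈ 43.95 °C (positive, so assuming full melt was valid).

T_f ≈ 43.9 °C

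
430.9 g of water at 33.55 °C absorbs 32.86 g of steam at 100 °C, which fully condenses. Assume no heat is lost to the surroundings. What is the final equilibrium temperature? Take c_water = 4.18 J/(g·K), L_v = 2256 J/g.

Let T be the final temperature. ΣQ_i = 0:
condense steam: −32.86·2256 = −74132; condensate cools 100→T: 32.86·4.18·(T − 100) = 137.35(T − 100); original water: 1801.2(T − 33.55)
1938.5 T = 74132 + 13735 + 60429 = 148297
T ≈ 76.50 °C (< 100 °C, so full condensation is consistent).

T_f ≈ 76.5 °C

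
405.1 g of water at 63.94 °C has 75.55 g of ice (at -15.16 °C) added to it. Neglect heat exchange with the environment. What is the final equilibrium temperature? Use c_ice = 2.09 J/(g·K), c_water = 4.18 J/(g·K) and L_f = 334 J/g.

T_f ≈ 40.1 °C

Setting the total heat transfer to zero:
warm ice to 0 °C: 75.55×2.09×(0 − (-15.16)) = 2393.8
  melt ice: 75.55×334 = 25234
  warm the meltwater: 315.8 T
  water: 1693.3(T − 63.94)
2009.1 T = 108271 − 27627 = 80643
T ≈ 40.14 °C — above 0 °C, consistent with complete melting.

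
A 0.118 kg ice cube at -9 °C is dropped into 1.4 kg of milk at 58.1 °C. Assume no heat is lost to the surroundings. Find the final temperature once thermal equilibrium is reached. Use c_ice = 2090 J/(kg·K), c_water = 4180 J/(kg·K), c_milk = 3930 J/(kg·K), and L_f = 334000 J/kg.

T_f ≈ 46.4 °C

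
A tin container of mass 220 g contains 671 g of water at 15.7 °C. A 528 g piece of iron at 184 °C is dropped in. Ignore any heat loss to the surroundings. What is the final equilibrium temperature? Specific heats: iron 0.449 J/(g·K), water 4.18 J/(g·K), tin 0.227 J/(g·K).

T_f ≈ 28.6 °C

Net heat exchanged in the isolated system is zero:
528·0.449·(T − 184) + 671·4.18·(T − 15.7) + 220·0.227·(T − 15.7) = 0
237.07(T − 184) + 2804.8(T − 15.7) + 49.94(T − 15.7) = 0
3091.8 T = 88440
T = 88440 / 3091.8 = 28.6 °C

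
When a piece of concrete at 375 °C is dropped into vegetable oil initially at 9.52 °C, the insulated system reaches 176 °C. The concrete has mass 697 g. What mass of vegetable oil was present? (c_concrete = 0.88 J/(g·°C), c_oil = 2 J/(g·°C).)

Setting the total heat transfer to zero:
697·0.88·(176 − 375) + m·2·(176 − 9.52) = 0
332.96 m = 122059
m = 122059/332.96 ≈ 366.6 g

m ≈ 367 g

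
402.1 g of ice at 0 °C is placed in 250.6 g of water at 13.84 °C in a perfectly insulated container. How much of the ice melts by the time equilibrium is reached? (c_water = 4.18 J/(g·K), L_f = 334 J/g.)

Cooling the water to 0 °C releases 250.6×4.18×13.84 = 14498 J.
Fully melting the ice requires m_ice L_f = 402.1×334 = 134301 J.
That's not enough to melt it all — equilibrium is at 0 °C with ice remaining.
m_melt = 14498 / L_f = 43.41 g.

m_melted ≈ 43.4 g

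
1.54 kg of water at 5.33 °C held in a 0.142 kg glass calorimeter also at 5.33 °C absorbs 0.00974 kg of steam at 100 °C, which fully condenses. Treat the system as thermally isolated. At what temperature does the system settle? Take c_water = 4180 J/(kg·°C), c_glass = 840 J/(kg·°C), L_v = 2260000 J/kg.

Conservation of energy gives ΣQ = 0:
latent heat released on condensation: 0.00974·2260000 = 22012
  condensed water 100 °C→T: 40.71(T − 100)
  water warms: 1.54·4180·(T − 5.33) = 6437.2(T − 5.33)
  glass cup: 0.142·840·(T − 5.33) = 119.28(T − 5.33)
6597.2 T = 22012 + 4071.3 + 34946 = 61030
T ≈ 9.25 °C, under the boiling point, so the assumption holds.

T_f ≈ 9.3 °C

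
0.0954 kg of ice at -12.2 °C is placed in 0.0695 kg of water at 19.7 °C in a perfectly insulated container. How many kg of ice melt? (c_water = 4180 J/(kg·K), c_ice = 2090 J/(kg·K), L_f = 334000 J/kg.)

m_melted ≈ 0.00985 kg

Cooling the water to 0 °C releases 0.0695·4180·19.7 = 5723 J.
Warming the ice to 0 °C takes 0.0954·2090·12.2 = 2432.5 J, leaving 3290.5 J for melting.
Fully melting the ice requires m_ice L_f = 0.0954·334000 = 31864 J.
That's not enough to melt it all — equilibrium is at 0 °C with ice remaining.
m_melted·334000 = 3290.5  ⇒  m_melted ≈ 0.009852 kg.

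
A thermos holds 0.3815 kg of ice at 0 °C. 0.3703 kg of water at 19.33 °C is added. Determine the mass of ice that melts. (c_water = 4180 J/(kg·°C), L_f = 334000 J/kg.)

Water can give up m c ΔT = 0.3703×4180×19.33 = 29920 J before reaching 0 °C.
Fully melting the ice requires m_ice L_f = 0.3815×334000 = 127421 J.
That's not enough to melt it all — equilibrium is at 0 °C with ice remaining.
Mass melted = 29920/334000 ≈ 0.08958 kg.

m_melted ≈ 0.0896 kg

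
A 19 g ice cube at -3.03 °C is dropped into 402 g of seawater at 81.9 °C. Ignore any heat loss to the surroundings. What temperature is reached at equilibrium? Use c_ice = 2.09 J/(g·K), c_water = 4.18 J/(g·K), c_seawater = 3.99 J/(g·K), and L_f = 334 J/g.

Heat gained plus heat lost sum to zero:
warm ice to 0 °C: 19·2.09·(0 − (-3.03)) = 120.32; melt ice: 19·334 = 6346; warm the meltwater: 79.42 T; seawater: 1604(T − 81.9)
1683.4 T = 131366 − 6466.3 = 124900
T ≈ 74.19 °C (positive, so assuming full melt was valid).

T_f ≈ 74.2 °C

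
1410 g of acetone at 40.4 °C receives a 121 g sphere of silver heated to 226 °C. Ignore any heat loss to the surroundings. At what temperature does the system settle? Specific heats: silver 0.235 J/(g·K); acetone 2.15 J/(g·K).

T_f ≈ 42.1 °C

|Q_silver| = |Q_acetone|:
121·0.235·(226 − T) = 1410·2.15·(T − 40.4)
28.43(226 − T) = 3031.5(T − 40.4)
3059.9 T = 128899  ⇒  T ≈ 42.12 °C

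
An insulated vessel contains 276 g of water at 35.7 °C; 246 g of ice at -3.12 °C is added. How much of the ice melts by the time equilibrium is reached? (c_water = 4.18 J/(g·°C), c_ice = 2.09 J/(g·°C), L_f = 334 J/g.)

m_melted ≈ 119 g

Water can give up m c ΔT = 276×4.18×35.7 = 41186 J before reaching 0 °C.
Of that, 246×2.09×3.12 = 1604.1 J goes to bring the ice to 0 °C, leaving 39582 J.
To melt every bit of ice: 246×334 = 82164 J.
Since 39582 < 82164 J, not all the ice melts; equilibrium is at 0 °C.
Mass melted = 39582/334 ≈ 118.5 g.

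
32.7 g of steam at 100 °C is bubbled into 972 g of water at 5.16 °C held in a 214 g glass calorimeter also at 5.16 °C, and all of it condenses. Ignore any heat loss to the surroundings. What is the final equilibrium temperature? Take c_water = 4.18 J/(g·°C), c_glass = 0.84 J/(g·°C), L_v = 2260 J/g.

Sum of m c ΔT and latent-heat terms is zero:
latent heat released on condensation: 32.7×2260 = 73902; condensate cools 100→T: 32.7×4.18×(T − 100) = 136.69(T − 100); water warms: 972×4.18×(T − 5.16) = 4063(T − 5.16); cup: 179.76(T − 5.16)
4379.4 T = 73902 + 13669 + 21892 = 109463
T ≈ 24.99 °C — below 100 °C, confirming all the steam condensed.

T_f ≈ 25.0 °C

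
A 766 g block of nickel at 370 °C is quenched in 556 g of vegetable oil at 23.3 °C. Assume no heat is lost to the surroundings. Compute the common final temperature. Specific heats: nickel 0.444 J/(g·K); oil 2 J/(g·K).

T_f ≈ 104.5 °C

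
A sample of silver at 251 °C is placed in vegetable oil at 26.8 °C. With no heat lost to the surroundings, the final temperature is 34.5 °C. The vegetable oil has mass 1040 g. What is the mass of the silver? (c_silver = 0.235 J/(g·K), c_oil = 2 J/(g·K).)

m ≈ 315 g

Heat lost by the silver = heat gained by the oil:
m×0.235×(251 − 34.5) = 1040×2×(34.5 − 26.8)
50.88 m = 16016  ⇒  m ≈ 314.8 g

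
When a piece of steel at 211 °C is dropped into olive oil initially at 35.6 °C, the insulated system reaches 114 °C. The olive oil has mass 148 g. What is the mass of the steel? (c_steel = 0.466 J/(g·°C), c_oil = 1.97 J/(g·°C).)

m ≈ 506 g

Let T be the final temperature. ΣQ_i = 0:
m·0.466·(114 − 211) + 148·1.97·(114 − 35.6) = 0
-45.2 m = -22858
m = -22858/-45.2 ≈ 505.7 g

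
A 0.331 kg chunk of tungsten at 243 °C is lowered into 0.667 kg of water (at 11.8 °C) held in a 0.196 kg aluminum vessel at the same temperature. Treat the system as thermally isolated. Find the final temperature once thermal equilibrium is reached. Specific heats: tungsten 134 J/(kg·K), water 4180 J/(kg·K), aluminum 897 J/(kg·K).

T_f ≈ 15.2 °C

T_f = Σ m_i c_i T_i / Σ m_i c_i:
T_f = (44.35*243 + 2788.1*11.8 + 175.81*11.8) / (44.35 + 2788.1 + 175.81)
    = 45752 / 3008.2 ≈ 15.21 °C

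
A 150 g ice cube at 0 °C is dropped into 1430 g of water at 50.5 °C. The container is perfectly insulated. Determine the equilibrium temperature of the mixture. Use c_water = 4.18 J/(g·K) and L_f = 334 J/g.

T_f ≈ 38.1 °C

Energy balance with sensible and latent terms:
melt ice: 150·334 = 50100; meltwater 0→T: 150·4.18·T = 627 T; water cools: 1430·4.18·(T − 50.5) = 5977.4(T − 50.5)
6604.4 T = 301859 − 50100 = 251759
T ≈ 38.12 °C (positive, so assuming full melt was valid).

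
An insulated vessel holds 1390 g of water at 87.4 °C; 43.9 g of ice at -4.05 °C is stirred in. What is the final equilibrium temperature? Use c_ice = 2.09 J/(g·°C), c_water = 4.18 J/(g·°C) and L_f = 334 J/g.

T_f ≈ 82.2 °C

Let T be the final temperature. ΣQ_i = 0:
ice -4.05→0 °C: 43.9×2.09×4.05 = 371.59; melt ice: 43.9×334 = 14663; meltwater 0→T: 43.9×4.18×T = 183.5 T; water: 5810.2(T − 87.4)
5993.7 T = 507811 − 15034 = 492777
T ≈ 82.22 °C (positive, so assuming full melt was valid).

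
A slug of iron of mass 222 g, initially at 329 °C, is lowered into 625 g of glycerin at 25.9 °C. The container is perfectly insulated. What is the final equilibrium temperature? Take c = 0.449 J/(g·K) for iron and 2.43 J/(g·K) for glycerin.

T_f = Σ m_i c_i T_i / Σ m_i c_i:
T_f = (99.68×329 + 1518.8×25.9) / (99.68 + 1518.8)
    = 72130 / 1618.4 ≈ 44.57 °C

T_f ≈ 44.6 °C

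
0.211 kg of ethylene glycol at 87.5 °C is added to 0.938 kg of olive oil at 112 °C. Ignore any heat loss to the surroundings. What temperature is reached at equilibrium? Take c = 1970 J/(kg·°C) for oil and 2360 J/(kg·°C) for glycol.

T_f ≈ 106.8 °C

Heat gained plus heat lost sum to zero:
0.938·1970·(T − 112) + 0.211·2360·(T − 87.5) = 0
1847.9(T − 112) + 497.96(T − 87.5) = 0
(1847.9 + 497.96) T = 1847.9·112 + 497.96·87.5
T = 250532 / 2345.8 = 107 °C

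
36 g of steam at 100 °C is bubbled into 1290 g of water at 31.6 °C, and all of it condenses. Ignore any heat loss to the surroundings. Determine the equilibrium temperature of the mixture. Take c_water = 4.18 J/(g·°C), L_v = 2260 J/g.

T_f ≈ 48.1 °C

Taking heat into each body as positive, Σ m c ΔT = 0:
latent heat released on condensation: 36×2260 = 81360; condensed water 100 °C→T: 150.48(T − 100); original water: 5392.2(T − 31.6)
5542.7 T = 81360 + 15048 + 170394 = 266802
T ≈ 48.14 °C, under the boiling point, so the assumption holds.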